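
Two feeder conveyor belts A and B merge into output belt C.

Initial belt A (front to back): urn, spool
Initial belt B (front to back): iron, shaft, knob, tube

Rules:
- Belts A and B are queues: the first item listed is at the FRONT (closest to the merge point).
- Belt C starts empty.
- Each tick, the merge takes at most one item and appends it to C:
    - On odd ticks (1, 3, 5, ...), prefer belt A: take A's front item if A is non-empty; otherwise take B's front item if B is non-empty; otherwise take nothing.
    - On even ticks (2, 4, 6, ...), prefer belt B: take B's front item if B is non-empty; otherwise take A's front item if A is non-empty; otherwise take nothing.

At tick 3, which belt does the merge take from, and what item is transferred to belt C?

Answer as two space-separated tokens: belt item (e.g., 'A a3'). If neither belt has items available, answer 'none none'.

Answer: A spool

Derivation:
Tick 1: prefer A, take urn from A; A=[spool] B=[iron,shaft,knob,tube] C=[urn]
Tick 2: prefer B, take iron from B; A=[spool] B=[shaft,knob,tube] C=[urn,iron]
Tick 3: prefer A, take spool from A; A=[-] B=[shaft,knob,tube] C=[urn,iron,spool]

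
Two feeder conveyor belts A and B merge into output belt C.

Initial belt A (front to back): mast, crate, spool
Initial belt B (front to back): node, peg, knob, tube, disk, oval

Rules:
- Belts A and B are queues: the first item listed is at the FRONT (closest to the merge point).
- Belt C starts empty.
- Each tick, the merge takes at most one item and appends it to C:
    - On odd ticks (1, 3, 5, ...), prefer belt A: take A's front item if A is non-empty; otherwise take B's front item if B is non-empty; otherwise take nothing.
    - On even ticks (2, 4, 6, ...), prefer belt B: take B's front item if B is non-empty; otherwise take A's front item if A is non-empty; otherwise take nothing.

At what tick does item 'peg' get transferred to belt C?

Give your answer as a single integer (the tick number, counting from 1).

Tick 1: prefer A, take mast from A; A=[crate,spool] B=[node,peg,knob,tube,disk,oval] C=[mast]
Tick 2: prefer B, take node from B; A=[crate,spool] B=[peg,knob,tube,disk,oval] C=[mast,node]
Tick 3: prefer A, take crate from A; A=[spool] B=[peg,knob,tube,disk,oval] C=[mast,node,crate]
Tick 4: prefer B, take peg from B; A=[spool] B=[knob,tube,disk,oval] C=[mast,node,crate,peg]

Answer: 4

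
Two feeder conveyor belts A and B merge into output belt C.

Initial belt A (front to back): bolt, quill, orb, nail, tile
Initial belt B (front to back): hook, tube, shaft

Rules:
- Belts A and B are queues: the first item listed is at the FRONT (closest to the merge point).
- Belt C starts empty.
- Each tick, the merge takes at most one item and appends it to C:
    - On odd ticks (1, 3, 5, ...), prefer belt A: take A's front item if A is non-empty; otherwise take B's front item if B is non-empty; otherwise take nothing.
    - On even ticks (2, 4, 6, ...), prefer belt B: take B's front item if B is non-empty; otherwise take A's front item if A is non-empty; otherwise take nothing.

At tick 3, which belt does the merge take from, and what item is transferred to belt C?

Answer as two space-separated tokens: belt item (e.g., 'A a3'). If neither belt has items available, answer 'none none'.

Answer: A quill

Derivation:
Tick 1: prefer A, take bolt from A; A=[quill,orb,nail,tile] B=[hook,tube,shaft] C=[bolt]
Tick 2: prefer B, take hook from B; A=[quill,orb,nail,tile] B=[tube,shaft] C=[bolt,hook]
Tick 3: prefer A, take quill from A; A=[orb,nail,tile] B=[tube,shaft] C=[bolt,hook,quill]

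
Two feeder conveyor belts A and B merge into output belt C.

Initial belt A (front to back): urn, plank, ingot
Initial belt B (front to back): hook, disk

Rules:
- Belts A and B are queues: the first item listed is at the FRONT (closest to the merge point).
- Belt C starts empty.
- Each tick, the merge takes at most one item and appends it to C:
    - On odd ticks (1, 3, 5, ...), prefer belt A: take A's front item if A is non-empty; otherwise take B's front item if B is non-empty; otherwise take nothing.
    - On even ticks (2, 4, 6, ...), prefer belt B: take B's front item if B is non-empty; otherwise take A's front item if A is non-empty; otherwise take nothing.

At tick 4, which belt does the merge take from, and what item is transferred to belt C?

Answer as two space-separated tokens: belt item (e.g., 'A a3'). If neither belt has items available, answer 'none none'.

Answer: B disk

Derivation:
Tick 1: prefer A, take urn from A; A=[plank,ingot] B=[hook,disk] C=[urn]
Tick 2: prefer B, take hook from B; A=[plank,ingot] B=[disk] C=[urn,hook]
Tick 3: prefer A, take plank from A; A=[ingot] B=[disk] C=[urn,hook,plank]
Tick 4: prefer B, take disk from B; A=[ingot] B=[-] C=[urn,hook,plank,disk]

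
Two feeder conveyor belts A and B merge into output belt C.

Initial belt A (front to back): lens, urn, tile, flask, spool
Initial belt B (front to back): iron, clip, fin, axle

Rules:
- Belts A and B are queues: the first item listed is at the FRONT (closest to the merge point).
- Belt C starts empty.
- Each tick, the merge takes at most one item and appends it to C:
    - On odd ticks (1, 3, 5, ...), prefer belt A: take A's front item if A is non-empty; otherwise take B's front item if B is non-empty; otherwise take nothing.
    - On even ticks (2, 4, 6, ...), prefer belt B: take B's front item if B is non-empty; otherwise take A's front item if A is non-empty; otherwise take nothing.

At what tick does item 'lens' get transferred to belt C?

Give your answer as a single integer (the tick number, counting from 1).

Answer: 1

Derivation:
Tick 1: prefer A, take lens from A; A=[urn,tile,flask,spool] B=[iron,clip,fin,axle] C=[lens]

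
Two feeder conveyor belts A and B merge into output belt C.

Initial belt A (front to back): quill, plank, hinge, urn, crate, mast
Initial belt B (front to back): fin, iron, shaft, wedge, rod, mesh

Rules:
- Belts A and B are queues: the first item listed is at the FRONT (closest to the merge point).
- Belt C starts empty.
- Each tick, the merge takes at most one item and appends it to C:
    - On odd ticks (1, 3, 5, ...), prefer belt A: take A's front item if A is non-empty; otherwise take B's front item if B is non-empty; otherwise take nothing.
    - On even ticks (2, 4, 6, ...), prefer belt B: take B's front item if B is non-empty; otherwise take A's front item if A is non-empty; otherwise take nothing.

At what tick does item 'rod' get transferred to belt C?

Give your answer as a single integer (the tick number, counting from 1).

Tick 1: prefer A, take quill from A; A=[plank,hinge,urn,crate,mast] B=[fin,iron,shaft,wedge,rod,mesh] C=[quill]
Tick 2: prefer B, take fin from B; A=[plank,hinge,urn,crate,mast] B=[iron,shaft,wedge,rod,mesh] C=[quill,fin]
Tick 3: prefer A, take plank from A; A=[hinge,urn,crate,mast] B=[iron,shaft,wedge,rod,mesh] C=[quill,fin,plank]
Tick 4: prefer B, take iron from B; A=[hinge,urn,crate,mast] B=[shaft,wedge,rod,mesh] C=[quill,fin,plank,iron]
Tick 5: prefer A, take hinge from A; A=[urn,crate,mast] B=[shaft,wedge,rod,mesh] C=[quill,fin,plank,iron,hinge]
Tick 6: prefer B, take shaft from B; A=[urn,crate,mast] B=[wedge,rod,mesh] C=[quill,fin,plank,iron,hinge,shaft]
Tick 7: prefer A, take urn from A; A=[crate,mast] B=[wedge,rod,mesh] C=[quill,fin,plank,iron,hinge,shaft,urn]
Tick 8: prefer B, take wedge from B; A=[crate,mast] B=[rod,mesh] C=[quill,fin,plank,iron,hinge,shaft,urn,wedge]
Tick 9: prefer A, take crate from A; A=[mast] B=[rod,mesh] C=[quill,fin,plank,iron,hinge,shaft,urn,wedge,crate]
Tick 10: prefer B, take rod from B; A=[mast] B=[mesh] C=[quill,fin,plank,iron,hinge,shaft,urn,wedge,crate,rod]

Answer: 10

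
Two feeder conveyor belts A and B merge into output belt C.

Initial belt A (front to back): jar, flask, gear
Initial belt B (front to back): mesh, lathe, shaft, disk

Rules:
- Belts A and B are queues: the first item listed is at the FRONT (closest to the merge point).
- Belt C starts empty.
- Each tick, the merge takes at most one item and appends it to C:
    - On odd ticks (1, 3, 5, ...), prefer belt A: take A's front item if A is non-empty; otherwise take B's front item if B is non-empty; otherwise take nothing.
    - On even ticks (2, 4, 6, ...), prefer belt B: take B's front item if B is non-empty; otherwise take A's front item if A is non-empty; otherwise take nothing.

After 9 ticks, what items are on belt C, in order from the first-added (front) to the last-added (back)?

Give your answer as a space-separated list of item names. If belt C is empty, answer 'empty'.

Tick 1: prefer A, take jar from A; A=[flask,gear] B=[mesh,lathe,shaft,disk] C=[jar]
Tick 2: prefer B, take mesh from B; A=[flask,gear] B=[lathe,shaft,disk] C=[jar,mesh]
Tick 3: prefer A, take flask from A; A=[gear] B=[lathe,shaft,disk] C=[jar,mesh,flask]
Tick 4: prefer B, take lathe from B; A=[gear] B=[shaft,disk] C=[jar,mesh,flask,lathe]
Tick 5: prefer A, take gear from A; A=[-] B=[shaft,disk] C=[jar,mesh,flask,lathe,gear]
Tick 6: prefer B, take shaft from B; A=[-] B=[disk] C=[jar,mesh,flask,lathe,gear,shaft]
Tick 7: prefer A, take disk from B; A=[-] B=[-] C=[jar,mesh,flask,lathe,gear,shaft,disk]
Tick 8: prefer B, both empty, nothing taken; A=[-] B=[-] C=[jar,mesh,flask,lathe,gear,shaft,disk]
Tick 9: prefer A, both empty, nothing taken; A=[-] B=[-] C=[jar,mesh,flask,lathe,gear,shaft,disk]

Answer: jar mesh flask lathe gear shaft disk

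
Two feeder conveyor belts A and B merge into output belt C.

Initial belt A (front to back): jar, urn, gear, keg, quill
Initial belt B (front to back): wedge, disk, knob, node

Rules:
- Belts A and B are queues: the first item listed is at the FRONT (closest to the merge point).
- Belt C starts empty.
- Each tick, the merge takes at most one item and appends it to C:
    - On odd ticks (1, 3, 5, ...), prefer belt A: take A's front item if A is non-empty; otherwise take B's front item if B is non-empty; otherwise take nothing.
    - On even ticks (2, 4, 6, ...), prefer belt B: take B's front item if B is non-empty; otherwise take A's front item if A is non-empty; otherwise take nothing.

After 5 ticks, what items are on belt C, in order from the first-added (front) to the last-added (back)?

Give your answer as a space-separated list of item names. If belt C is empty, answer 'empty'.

Tick 1: prefer A, take jar from A; A=[urn,gear,keg,quill] B=[wedge,disk,knob,node] C=[jar]
Tick 2: prefer B, take wedge from B; A=[urn,gear,keg,quill] B=[disk,knob,node] C=[jar,wedge]
Tick 3: prefer A, take urn from A; A=[gear,keg,quill] B=[disk,knob,node] C=[jar,wedge,urn]
Tick 4: prefer B, take disk from B; A=[gear,keg,quill] B=[knob,node] C=[jar,wedge,urn,disk]
Tick 5: prefer A, take gear from A; A=[keg,quill] B=[knob,node] C=[jar,wedge,urn,disk,gear]

Answer: jar wedge urn disk gear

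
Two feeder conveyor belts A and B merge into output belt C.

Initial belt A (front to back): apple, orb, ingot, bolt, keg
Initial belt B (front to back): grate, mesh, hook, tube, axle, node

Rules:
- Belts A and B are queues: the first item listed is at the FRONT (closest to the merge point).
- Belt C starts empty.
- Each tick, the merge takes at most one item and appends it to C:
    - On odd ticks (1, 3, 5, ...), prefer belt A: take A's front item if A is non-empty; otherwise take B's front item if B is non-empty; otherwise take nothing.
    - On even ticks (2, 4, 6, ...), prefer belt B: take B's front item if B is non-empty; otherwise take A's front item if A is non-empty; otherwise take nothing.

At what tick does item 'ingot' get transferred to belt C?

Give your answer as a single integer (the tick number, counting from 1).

Tick 1: prefer A, take apple from A; A=[orb,ingot,bolt,keg] B=[grate,mesh,hook,tube,axle,node] C=[apple]
Tick 2: prefer B, take grate from B; A=[orb,ingot,bolt,keg] B=[mesh,hook,tube,axle,node] C=[apple,grate]
Tick 3: prefer A, take orb from A; A=[ingot,bolt,keg] B=[mesh,hook,tube,axle,node] C=[apple,grate,orb]
Tick 4: prefer B, take mesh from B; A=[ingot,bolt,keg] B=[hook,tube,axle,node] C=[apple,grate,orb,mesh]
Tick 5: prefer A, take ingot from A; A=[bolt,keg] B=[hook,tube,axle,node] C=[apple,grate,orb,mesh,ingot]

Answer: 5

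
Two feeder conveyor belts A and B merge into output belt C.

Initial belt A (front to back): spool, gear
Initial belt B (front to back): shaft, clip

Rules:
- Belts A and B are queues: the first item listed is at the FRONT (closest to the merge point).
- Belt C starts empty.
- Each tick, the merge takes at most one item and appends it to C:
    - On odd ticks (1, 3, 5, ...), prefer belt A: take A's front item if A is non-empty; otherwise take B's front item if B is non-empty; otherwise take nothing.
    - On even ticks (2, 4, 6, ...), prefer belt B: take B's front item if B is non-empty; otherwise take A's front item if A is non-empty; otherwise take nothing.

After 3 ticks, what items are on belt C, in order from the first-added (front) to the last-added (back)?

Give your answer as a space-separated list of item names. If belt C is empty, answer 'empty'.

Answer: spool shaft gear

Derivation:
Tick 1: prefer A, take spool from A; A=[gear] B=[shaft,clip] C=[spool]
Tick 2: prefer B, take shaft from B; A=[gear] B=[clip] C=[spool,shaft]
Tick 3: prefer A, take gear from A; A=[-] B=[clip] C=[spool,shaft,gear]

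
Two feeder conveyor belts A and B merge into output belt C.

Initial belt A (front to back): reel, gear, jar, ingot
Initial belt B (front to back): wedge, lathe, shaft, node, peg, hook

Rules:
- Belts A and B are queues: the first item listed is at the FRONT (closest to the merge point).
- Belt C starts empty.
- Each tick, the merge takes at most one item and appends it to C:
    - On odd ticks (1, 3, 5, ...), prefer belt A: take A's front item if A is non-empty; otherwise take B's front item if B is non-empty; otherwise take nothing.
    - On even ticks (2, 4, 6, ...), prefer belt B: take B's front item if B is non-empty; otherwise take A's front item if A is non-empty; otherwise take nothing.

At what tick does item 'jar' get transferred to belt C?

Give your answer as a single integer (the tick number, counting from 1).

Tick 1: prefer A, take reel from A; A=[gear,jar,ingot] B=[wedge,lathe,shaft,node,peg,hook] C=[reel]
Tick 2: prefer B, take wedge from B; A=[gear,jar,ingot] B=[lathe,shaft,node,peg,hook] C=[reel,wedge]
Tick 3: prefer A, take gear from A; A=[jar,ingot] B=[lathe,shaft,node,peg,hook] C=[reel,wedge,gear]
Tick 4: prefer B, take lathe from B; A=[jar,ingot] B=[shaft,node,peg,hook] C=[reel,wedge,gear,lathe]
Tick 5: prefer A, take jar from A; A=[ingot] B=[shaft,node,peg,hook] C=[reel,wedge,gear,lathe,jar]

Answer: 5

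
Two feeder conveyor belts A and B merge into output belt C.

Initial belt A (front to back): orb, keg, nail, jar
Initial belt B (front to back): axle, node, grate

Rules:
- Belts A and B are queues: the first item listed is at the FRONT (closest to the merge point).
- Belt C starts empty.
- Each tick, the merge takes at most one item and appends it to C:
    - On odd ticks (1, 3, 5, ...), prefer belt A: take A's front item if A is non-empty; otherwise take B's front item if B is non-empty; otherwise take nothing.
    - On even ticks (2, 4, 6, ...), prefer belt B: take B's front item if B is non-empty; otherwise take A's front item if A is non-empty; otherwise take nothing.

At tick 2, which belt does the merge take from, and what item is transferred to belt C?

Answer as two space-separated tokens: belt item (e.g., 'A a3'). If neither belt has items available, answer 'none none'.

Tick 1: prefer A, take orb from A; A=[keg,nail,jar] B=[axle,node,grate] C=[orb]
Tick 2: prefer B, take axle from B; A=[keg,nail,jar] B=[node,grate] C=[orb,axle]

Answer: B axle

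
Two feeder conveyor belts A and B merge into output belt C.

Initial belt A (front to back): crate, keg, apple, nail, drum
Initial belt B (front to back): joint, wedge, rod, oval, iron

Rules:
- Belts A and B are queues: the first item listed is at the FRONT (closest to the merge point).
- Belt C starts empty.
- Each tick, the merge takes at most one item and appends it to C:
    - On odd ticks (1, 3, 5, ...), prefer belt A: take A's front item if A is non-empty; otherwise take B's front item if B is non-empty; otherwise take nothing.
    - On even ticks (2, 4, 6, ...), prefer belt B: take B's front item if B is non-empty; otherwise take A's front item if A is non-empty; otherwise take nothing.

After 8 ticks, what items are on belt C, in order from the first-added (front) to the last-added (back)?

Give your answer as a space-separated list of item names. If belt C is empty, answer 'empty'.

Tick 1: prefer A, take crate from A; A=[keg,apple,nail,drum] B=[joint,wedge,rod,oval,iron] C=[crate]
Tick 2: prefer B, take joint from B; A=[keg,apple,nail,drum] B=[wedge,rod,oval,iron] C=[crate,joint]
Tick 3: prefer A, take keg from A; A=[apple,nail,drum] B=[wedge,rod,oval,iron] C=[crate,joint,keg]
Tick 4: prefer B, take wedge from B; A=[apple,nail,drum] B=[rod,oval,iron] C=[crate,joint,keg,wedge]
Tick 5: prefer A, take apple from A; A=[nail,drum] B=[rod,oval,iron] C=[crate,joint,keg,wedge,apple]
Tick 6: prefer B, take rod from B; A=[nail,drum] B=[oval,iron] C=[crate,joint,keg,wedge,apple,rod]
Tick 7: prefer A, take nail from A; A=[drum] B=[oval,iron] C=[crate,joint,keg,wedge,apple,rod,nail]
Tick 8: prefer B, take oval from B; A=[drum] B=[iron] C=[crate,joint,keg,wedge,apple,rod,nail,oval]

Answer: crate joint keg wedge apple rod nail oval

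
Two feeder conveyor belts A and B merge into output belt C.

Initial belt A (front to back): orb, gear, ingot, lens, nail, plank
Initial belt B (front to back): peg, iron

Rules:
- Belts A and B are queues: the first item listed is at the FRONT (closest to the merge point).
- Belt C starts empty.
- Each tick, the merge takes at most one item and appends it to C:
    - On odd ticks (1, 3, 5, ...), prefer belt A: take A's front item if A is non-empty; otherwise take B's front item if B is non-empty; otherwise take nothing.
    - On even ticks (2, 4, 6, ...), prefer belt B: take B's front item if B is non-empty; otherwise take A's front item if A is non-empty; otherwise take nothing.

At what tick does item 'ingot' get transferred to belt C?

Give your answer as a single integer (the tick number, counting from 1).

Tick 1: prefer A, take orb from A; A=[gear,ingot,lens,nail,plank] B=[peg,iron] C=[orb]
Tick 2: prefer B, take peg from B; A=[gear,ingot,lens,nail,plank] B=[iron] C=[orb,peg]
Tick 3: prefer A, take gear from A; A=[ingot,lens,nail,plank] B=[iron] C=[orb,peg,gear]
Tick 4: prefer B, take iron from B; A=[ingot,lens,nail,plank] B=[-] C=[orb,peg,gear,iron]
Tick 5: prefer A, take ingot from A; A=[lens,nail,plank] B=[-] C=[orb,peg,gear,iron,ingot]

Answer: 5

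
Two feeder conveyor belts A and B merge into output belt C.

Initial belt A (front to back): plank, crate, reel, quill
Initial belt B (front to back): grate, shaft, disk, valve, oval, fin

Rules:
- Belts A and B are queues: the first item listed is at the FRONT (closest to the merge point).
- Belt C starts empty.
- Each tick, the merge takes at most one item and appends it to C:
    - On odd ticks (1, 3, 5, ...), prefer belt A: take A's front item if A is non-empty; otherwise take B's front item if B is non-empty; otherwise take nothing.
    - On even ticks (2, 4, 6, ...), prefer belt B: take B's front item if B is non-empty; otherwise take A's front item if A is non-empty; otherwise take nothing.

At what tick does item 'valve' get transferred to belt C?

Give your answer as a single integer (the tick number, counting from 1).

Tick 1: prefer A, take plank from A; A=[crate,reel,quill] B=[grate,shaft,disk,valve,oval,fin] C=[plank]
Tick 2: prefer B, take grate from B; A=[crate,reel,quill] B=[shaft,disk,valve,oval,fin] C=[plank,grate]
Tick 3: prefer A, take crate from A; A=[reel,quill] B=[shaft,disk,valve,oval,fin] C=[plank,grate,crate]
Tick 4: prefer B, take shaft from B; A=[reel,quill] B=[disk,valve,oval,fin] C=[plank,grate,crate,shaft]
Tick 5: prefer A, take reel from A; A=[quill] B=[disk,valve,oval,fin] C=[plank,grate,crate,shaft,reel]
Tick 6: prefer B, take disk from B; A=[quill] B=[valve,oval,fin] C=[plank,grate,crate,shaft,reel,disk]
Tick 7: prefer A, take quill from A; A=[-] B=[valve,oval,fin] C=[plank,grate,crate,shaft,reel,disk,quill]
Tick 8: prefer B, take valve from B; A=[-] B=[oval,fin] C=[plank,grate,crate,shaft,reel,disk,quill,valve]

Answer: 8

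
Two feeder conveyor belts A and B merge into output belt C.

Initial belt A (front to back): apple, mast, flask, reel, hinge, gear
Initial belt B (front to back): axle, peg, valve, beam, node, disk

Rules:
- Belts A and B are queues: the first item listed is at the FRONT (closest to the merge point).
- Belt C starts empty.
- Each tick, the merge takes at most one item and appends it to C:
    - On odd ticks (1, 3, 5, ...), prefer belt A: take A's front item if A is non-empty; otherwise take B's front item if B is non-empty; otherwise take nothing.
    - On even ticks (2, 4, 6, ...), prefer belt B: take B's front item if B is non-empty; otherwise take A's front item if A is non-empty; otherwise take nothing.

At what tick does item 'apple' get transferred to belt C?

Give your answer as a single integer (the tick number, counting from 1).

Tick 1: prefer A, take apple from A; A=[mast,flask,reel,hinge,gear] B=[axle,peg,valve,beam,node,disk] C=[apple]

Answer: 1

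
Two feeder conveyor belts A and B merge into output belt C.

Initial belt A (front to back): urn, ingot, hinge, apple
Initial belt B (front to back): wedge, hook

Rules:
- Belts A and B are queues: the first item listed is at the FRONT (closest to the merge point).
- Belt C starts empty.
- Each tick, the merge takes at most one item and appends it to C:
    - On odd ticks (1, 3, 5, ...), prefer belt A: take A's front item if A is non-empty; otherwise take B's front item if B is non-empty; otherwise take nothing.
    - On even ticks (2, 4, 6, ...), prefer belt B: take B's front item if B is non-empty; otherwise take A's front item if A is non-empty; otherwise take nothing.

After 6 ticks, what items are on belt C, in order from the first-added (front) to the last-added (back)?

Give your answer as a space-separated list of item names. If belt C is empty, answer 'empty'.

Answer: urn wedge ingot hook hinge apple

Derivation:
Tick 1: prefer A, take urn from A; A=[ingot,hinge,apple] B=[wedge,hook] C=[urn]
Tick 2: prefer B, take wedge from B; A=[ingot,hinge,apple] B=[hook] C=[urn,wedge]
Tick 3: prefer A, take ingot from A; A=[hinge,apple] B=[hook] C=[urn,wedge,ingot]
Tick 4: prefer B, take hook from B; A=[hinge,apple] B=[-] C=[urn,wedge,ingot,hook]
Tick 5: prefer A, take hinge from A; A=[apple] B=[-] C=[urn,wedge,ingot,hook,hinge]
Tick 6: prefer B, take apple from A; A=[-] B=[-] C=[urn,wedge,ingot,hook,hinge,apple]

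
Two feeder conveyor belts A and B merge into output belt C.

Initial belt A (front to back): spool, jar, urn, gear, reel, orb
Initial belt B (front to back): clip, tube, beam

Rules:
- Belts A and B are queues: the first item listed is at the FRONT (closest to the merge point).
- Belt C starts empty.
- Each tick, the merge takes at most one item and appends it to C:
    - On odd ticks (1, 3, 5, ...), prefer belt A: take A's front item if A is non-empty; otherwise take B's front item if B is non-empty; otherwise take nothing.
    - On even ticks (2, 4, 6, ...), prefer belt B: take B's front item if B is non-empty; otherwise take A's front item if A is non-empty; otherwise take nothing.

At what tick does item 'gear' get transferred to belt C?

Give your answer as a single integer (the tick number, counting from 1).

Tick 1: prefer A, take spool from A; A=[jar,urn,gear,reel,orb] B=[clip,tube,beam] C=[spool]
Tick 2: prefer B, take clip from B; A=[jar,urn,gear,reel,orb] B=[tube,beam] C=[spool,clip]
Tick 3: prefer A, take jar from A; A=[urn,gear,reel,orb] B=[tube,beam] C=[spool,clip,jar]
Tick 4: prefer B, take tube from B; A=[urn,gear,reel,orb] B=[beam] C=[spool,clip,jar,tube]
Tick 5: prefer A, take urn from A; A=[gear,reel,orb] B=[beam] C=[spool,clip,jar,tube,urn]
Tick 6: prefer B, take beam from B; A=[gear,reel,orb] B=[-] C=[spool,clip,jar,tube,urn,beam]
Tick 7: prefer A, take gear from A; A=[reel,orb] B=[-] C=[spool,clip,jar,tube,urn,beam,gear]

Answer: 7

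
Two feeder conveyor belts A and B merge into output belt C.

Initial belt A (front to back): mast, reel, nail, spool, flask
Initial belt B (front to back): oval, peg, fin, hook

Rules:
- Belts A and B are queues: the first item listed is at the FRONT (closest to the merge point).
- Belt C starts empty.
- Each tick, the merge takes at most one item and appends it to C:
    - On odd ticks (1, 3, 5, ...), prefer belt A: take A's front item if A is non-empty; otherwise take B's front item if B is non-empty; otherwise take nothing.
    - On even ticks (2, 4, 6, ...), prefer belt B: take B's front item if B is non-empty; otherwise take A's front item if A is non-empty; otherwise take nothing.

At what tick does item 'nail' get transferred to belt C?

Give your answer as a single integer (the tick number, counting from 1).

Tick 1: prefer A, take mast from A; A=[reel,nail,spool,flask] B=[oval,peg,fin,hook] C=[mast]
Tick 2: prefer B, take oval from B; A=[reel,nail,spool,flask] B=[peg,fin,hook] C=[mast,oval]
Tick 3: prefer A, take reel from A; A=[nail,spool,flask] B=[peg,fin,hook] C=[mast,oval,reel]
Tick 4: prefer B, take peg from B; A=[nail,spool,flask] B=[fin,hook] C=[mast,oval,reel,peg]
Tick 5: prefer A, take nail from A; A=[spool,flask] B=[fin,hook] C=[mast,oval,reel,peg,nail]

Answer: 5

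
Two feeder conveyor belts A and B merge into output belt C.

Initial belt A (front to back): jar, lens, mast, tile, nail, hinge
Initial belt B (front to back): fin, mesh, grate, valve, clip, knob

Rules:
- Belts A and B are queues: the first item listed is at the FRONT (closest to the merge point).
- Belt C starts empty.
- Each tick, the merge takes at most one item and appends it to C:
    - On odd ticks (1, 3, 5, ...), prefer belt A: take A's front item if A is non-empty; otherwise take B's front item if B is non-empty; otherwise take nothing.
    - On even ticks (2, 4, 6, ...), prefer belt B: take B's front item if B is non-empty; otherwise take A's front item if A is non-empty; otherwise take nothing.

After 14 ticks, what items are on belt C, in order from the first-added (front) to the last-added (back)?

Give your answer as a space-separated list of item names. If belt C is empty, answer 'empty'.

Tick 1: prefer A, take jar from A; A=[lens,mast,tile,nail,hinge] B=[fin,mesh,grate,valve,clip,knob] C=[jar]
Tick 2: prefer B, take fin from B; A=[lens,mast,tile,nail,hinge] B=[mesh,grate,valve,clip,knob] C=[jar,fin]
Tick 3: prefer A, take lens from A; A=[mast,tile,nail,hinge] B=[mesh,grate,valve,clip,knob] C=[jar,fin,lens]
Tick 4: prefer B, take mesh from B; A=[mast,tile,nail,hinge] B=[grate,valve,clip,knob] C=[jar,fin,lens,mesh]
Tick 5: prefer A, take mast from A; A=[tile,nail,hinge] B=[grate,valve,clip,knob] C=[jar,fin,lens,mesh,mast]
Tick 6: prefer B, take grate from B; A=[tile,nail,hinge] B=[valve,clip,knob] C=[jar,fin,lens,mesh,mast,grate]
Tick 7: prefer A, take tile from A; A=[nail,hinge] B=[valve,clip,knob] C=[jar,fin,lens,mesh,mast,grate,tile]
Tick 8: prefer B, take valve from B; A=[nail,hinge] B=[clip,knob] C=[jar,fin,lens,mesh,mast,grate,tile,valve]
Tick 9: prefer A, take nail from A; A=[hinge] B=[clip,knob] C=[jar,fin,lens,mesh,mast,grate,tile,valve,nail]
Tick 10: prefer B, take clip from B; A=[hinge] B=[knob] C=[jar,fin,lens,mesh,mast,grate,tile,valve,nail,clip]
Tick 11: prefer A, take hinge from A; A=[-] B=[knob] C=[jar,fin,lens,mesh,mast,grate,tile,valve,nail,clip,hinge]
Tick 12: prefer B, take knob from B; A=[-] B=[-] C=[jar,fin,lens,mesh,mast,grate,tile,valve,nail,clip,hinge,knob]
Tick 13: prefer A, both empty, nothing taken; A=[-] B=[-] C=[jar,fin,lens,mesh,mast,grate,tile,valve,nail,clip,hinge,knob]
Tick 14: prefer B, both empty, nothing taken; A=[-] B=[-] C=[jar,fin,lens,mesh,mast,grate,tile,valve,nail,clip,hinge,knob]

Answer: jar fin lens mesh mast grate tile valve nail clip hinge knob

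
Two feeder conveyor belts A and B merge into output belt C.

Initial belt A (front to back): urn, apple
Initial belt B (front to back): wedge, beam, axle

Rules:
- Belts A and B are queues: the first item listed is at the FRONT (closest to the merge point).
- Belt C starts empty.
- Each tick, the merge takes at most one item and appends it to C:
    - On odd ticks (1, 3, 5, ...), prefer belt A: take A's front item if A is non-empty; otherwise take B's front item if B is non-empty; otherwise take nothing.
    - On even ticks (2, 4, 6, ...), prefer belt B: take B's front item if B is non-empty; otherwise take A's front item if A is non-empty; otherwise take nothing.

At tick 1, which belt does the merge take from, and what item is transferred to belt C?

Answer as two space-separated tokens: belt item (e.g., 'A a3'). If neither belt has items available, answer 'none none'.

Tick 1: prefer A, take urn from A; A=[apple] B=[wedge,beam,axle] C=[urn]

Answer: A urn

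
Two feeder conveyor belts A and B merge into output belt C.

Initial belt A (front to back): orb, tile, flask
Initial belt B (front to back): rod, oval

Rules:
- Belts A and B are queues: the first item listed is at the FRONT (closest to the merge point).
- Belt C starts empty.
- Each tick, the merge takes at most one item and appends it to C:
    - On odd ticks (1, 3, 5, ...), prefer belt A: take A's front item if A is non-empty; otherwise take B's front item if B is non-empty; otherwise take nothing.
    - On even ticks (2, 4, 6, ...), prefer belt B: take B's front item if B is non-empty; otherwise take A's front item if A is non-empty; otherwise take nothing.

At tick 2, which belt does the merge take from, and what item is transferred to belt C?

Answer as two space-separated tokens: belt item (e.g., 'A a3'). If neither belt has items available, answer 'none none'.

Answer: B rod

Derivation:
Tick 1: prefer A, take orb from A; A=[tile,flask] B=[rod,oval] C=[orb]
Tick 2: prefer B, take rod from B; A=[tile,flask] B=[oval] C=[orb,rod]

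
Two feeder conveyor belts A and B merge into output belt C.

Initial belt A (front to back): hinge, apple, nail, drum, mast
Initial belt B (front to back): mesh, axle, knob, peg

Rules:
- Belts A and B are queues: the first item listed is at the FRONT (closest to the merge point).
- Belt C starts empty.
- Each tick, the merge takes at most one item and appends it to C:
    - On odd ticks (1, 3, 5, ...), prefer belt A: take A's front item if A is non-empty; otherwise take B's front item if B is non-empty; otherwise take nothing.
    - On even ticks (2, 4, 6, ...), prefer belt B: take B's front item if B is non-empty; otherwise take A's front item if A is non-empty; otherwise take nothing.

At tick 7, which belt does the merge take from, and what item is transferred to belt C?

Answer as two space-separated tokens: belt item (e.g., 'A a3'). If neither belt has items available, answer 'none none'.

Answer: A drum

Derivation:
Tick 1: prefer A, take hinge from A; A=[apple,nail,drum,mast] B=[mesh,axle,knob,peg] C=[hinge]
Tick 2: prefer B, take mesh from B; A=[apple,nail,drum,mast] B=[axle,knob,peg] C=[hinge,mesh]
Tick 3: prefer A, take apple from A; A=[nail,drum,mast] B=[axle,knob,peg] C=[hinge,mesh,apple]
Tick 4: prefer B, take axle from B; A=[nail,drum,mast] B=[knob,peg] C=[hinge,mesh,apple,axle]
Tick 5: prefer A, take nail from A; A=[drum,mast] B=[knob,peg] C=[hinge,mesh,apple,axle,nail]
Tick 6: prefer B, take knob from B; A=[drum,mast] B=[peg] C=[hinge,mesh,apple,axle,nail,knob]
Tick 7: prefer A, take drum from A; A=[mast] B=[peg] C=[hinge,mesh,apple,axle,nail,knob,drum]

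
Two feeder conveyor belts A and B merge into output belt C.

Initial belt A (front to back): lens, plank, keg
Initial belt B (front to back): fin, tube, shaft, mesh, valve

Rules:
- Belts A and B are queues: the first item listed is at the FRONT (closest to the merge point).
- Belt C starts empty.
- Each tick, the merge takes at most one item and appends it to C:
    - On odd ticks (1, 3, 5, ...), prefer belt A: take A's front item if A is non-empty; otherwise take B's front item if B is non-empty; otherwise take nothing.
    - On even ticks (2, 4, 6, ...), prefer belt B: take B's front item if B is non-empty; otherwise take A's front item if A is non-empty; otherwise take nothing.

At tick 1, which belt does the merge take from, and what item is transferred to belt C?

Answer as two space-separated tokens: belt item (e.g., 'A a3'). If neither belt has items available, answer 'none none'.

Tick 1: prefer A, take lens from A; A=[plank,keg] B=[fin,tube,shaft,mesh,valve] C=[lens]

Answer: A lens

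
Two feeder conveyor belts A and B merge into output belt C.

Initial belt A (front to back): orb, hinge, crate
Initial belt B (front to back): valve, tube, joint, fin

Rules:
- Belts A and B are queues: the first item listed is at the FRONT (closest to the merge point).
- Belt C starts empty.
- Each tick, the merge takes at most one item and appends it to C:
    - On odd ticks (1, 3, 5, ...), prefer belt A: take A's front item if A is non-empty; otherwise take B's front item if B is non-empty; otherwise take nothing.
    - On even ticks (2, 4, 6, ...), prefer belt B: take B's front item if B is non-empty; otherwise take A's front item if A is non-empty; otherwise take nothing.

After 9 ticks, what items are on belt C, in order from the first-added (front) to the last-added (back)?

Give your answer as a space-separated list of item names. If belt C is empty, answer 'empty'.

Answer: orb valve hinge tube crate joint fin

Derivation:
Tick 1: prefer A, take orb from A; A=[hinge,crate] B=[valve,tube,joint,fin] C=[orb]
Tick 2: prefer B, take valve from B; A=[hinge,crate] B=[tube,joint,fin] C=[orb,valve]
Tick 3: prefer A, take hinge from A; A=[crate] B=[tube,joint,fin] C=[orb,valve,hinge]
Tick 4: prefer B, take tube from B; A=[crate] B=[joint,fin] C=[orb,valve,hinge,tube]
Tick 5: prefer A, take crate from A; A=[-] B=[joint,fin] C=[orb,valve,hinge,tube,crate]
Tick 6: prefer B, take joint from B; A=[-] B=[fin] C=[orb,valve,hinge,tube,crate,joint]
Tick 7: prefer A, take fin from B; A=[-] B=[-] C=[orb,valve,hinge,tube,crate,joint,fin]
Tick 8: prefer B, both empty, nothing taken; A=[-] B=[-] C=[orb,valve,hinge,tube,crate,joint,fin]
Tick 9: prefer A, both empty, nothing taken; A=[-] B=[-] C=[orb,valve,hinge,tube,crate,joint,fin]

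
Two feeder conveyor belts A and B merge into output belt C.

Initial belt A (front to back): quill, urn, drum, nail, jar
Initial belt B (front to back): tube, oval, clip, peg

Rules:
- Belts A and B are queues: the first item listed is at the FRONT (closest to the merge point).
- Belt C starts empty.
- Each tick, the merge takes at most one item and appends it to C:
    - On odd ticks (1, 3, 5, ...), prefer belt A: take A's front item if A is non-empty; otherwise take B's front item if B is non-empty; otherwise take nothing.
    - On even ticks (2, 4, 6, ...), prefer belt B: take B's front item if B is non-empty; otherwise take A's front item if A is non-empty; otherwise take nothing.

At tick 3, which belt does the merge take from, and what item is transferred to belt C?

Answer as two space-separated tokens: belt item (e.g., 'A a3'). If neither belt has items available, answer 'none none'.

Tick 1: prefer A, take quill from A; A=[urn,drum,nail,jar] B=[tube,oval,clip,peg] C=[quill]
Tick 2: prefer B, take tube from B; A=[urn,drum,nail,jar] B=[oval,clip,peg] C=[quill,tube]
Tick 3: prefer A, take urn from A; A=[drum,nail,jar] B=[oval,clip,peg] C=[quill,tube,urn]

Answer: A urn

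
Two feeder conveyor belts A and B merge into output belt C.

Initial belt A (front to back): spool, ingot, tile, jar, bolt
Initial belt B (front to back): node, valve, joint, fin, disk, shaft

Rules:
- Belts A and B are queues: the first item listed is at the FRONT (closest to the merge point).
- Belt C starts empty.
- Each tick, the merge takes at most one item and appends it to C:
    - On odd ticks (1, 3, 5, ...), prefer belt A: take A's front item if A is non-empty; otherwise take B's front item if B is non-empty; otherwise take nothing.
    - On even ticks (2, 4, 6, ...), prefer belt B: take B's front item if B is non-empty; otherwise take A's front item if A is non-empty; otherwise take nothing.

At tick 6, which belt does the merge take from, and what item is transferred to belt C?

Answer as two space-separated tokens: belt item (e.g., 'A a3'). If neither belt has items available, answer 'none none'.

Answer: B joint

Derivation:
Tick 1: prefer A, take spool from A; A=[ingot,tile,jar,bolt] B=[node,valve,joint,fin,disk,shaft] C=[spool]
Tick 2: prefer B, take node from B; A=[ingot,tile,jar,bolt] B=[valve,joint,fin,disk,shaft] C=[spool,node]
Tick 3: prefer A, take ingot from A; A=[tile,jar,bolt] B=[valve,joint,fin,disk,shaft] C=[spool,node,ingot]
Tick 4: prefer B, take valve from B; A=[tile,jar,bolt] B=[joint,fin,disk,shaft] C=[spool,node,ingot,valve]
Tick 5: prefer A, take tile from A; A=[jar,bolt] B=[joint,fin,disk,shaft] C=[spool,node,ingot,valve,tile]
Tick 6: prefer B, take joint from B; A=[jar,bolt] B=[fin,disk,shaft] C=[spool,node,ingot,valve,tile,joint]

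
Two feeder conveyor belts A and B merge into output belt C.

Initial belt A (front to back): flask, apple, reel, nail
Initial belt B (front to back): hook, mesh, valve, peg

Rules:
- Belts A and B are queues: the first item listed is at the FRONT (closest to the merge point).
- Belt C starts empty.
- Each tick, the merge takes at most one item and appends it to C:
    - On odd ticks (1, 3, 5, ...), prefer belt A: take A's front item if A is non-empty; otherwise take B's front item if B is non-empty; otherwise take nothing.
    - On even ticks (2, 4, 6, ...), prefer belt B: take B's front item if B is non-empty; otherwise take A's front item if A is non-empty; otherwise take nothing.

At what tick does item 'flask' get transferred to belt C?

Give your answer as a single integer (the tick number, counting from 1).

Answer: 1

Derivation:
Tick 1: prefer A, take flask from A; A=[apple,reel,nail] B=[hook,mesh,valve,peg] C=[flask]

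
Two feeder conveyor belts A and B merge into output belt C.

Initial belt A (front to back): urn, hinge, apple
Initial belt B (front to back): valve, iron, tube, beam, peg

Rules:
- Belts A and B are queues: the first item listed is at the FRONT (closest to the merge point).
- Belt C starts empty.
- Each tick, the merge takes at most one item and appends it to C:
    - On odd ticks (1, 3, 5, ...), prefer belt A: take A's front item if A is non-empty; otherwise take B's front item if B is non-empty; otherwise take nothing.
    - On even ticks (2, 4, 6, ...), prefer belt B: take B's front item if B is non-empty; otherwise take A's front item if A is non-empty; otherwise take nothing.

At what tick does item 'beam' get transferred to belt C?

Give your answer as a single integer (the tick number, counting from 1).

Answer: 7

Derivation:
Tick 1: prefer A, take urn from A; A=[hinge,apple] B=[valve,iron,tube,beam,peg] C=[urn]
Tick 2: prefer B, take valve from B; A=[hinge,apple] B=[iron,tube,beam,peg] C=[urn,valve]
Tick 3: prefer A, take hinge from A; A=[apple] B=[iron,tube,beam,peg] C=[urn,valve,hinge]
Tick 4: prefer B, take iron from B; A=[apple] B=[tube,beam,peg] C=[urn,valve,hinge,iron]
Tick 5: prefer A, take apple from A; A=[-] B=[tube,beam,peg] C=[urn,valve,hinge,iron,apple]
Tick 6: prefer B, take tube from B; A=[-] B=[beam,peg] C=[urn,valve,hinge,iron,apple,tube]
Tick 7: prefer A, take beam from B; A=[-] B=[peg] C=[urn,valve,hinge,iron,apple,tube,beam]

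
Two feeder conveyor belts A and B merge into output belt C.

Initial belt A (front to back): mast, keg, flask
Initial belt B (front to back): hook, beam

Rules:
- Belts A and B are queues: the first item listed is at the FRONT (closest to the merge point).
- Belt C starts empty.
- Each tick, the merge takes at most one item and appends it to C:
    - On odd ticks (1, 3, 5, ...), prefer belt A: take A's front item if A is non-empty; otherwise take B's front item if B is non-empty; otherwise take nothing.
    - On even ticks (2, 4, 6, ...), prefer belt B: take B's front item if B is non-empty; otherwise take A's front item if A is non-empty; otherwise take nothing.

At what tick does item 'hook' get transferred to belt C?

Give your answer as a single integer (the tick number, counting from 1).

Answer: 2

Derivation:
Tick 1: prefer A, take mast from A; A=[keg,flask] B=[hook,beam] C=[mast]
Tick 2: prefer B, take hook from B; A=[keg,flask] B=[beam] C=[mast,hook]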